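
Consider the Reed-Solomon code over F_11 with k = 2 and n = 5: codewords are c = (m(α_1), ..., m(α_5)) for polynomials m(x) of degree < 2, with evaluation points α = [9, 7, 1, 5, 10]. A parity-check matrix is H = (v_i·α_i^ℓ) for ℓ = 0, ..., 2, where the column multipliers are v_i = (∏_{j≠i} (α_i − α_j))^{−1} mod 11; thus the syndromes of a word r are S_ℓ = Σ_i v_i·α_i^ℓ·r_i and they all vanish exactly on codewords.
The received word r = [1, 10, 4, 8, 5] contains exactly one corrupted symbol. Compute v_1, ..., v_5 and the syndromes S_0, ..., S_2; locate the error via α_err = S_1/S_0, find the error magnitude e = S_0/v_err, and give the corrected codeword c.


S = (1, 10, 1), error at position 5, error magnitude e = 3, c = [1, 10, 4, 8, 2].

Step 1: column multipliers v_i = (∏_{j≠i}(α_i − α_j))^{−1} mod 11.
  i = 1 (α = 9): (9−7)(9−1)(9−5)(9−10) = 2·8·4·(−1) = −64 ≡ 2, so v_1 = 2^{−1} = 6 (mod 11).
  i = 2 (α = 7): (7−9)(7−1)(7−5)(7−10) = (−2)·6·2·(−3) = 72 ≡ 6, so v_2 = 6^{−1} = 2 (mod 11).
  i = 3 (α = 1): (1−9)(1−7)(1−5)(1−10) = (−8)·(−6)·(−4)·(−9) = 1728 ≡ 1, so v_3 = 1^{−1} = 1 (mod 11).
  i = 4 (α = 5): (5−9)(5−7)(5−1)(5−10) = (−4)·(−2)·4·(−5) = −160 ≡ 5, so v_4 = 5^{−1} = 9 (mod 11).
  i = 5 (α = 10): (10−9)(10−7)(10−1)(10−5) = 1·3·9·5 = 135 ≡ 3, so v_5 = 3^{−1} = 4 (mod 11).
  v = [6, 2, 1, 9, 4].
Step 2: syndromes of r = [1, 10, 4, 8, 5] (all sums mod 11).
  S_0 = Σ v_i r_i = 6·1 + 2·10 + 1·4 + 9·8 + 4·5 = 122 ≡ 1.
  S_1 = Σ v_i α_i r_i = 6·9·1 + 2·7·10 + 1·1·4 + 9·5·8 + 4·10·5 = 758 ≡ 10.
  α_i^2 mod 11 = [4, 5, 1, 3, 1].
  S_2 = Σ v_i α_i^2 r_i = 6·4·1 + 2·5·10 + 1·1·4 + 9·3·8 + 4·1·5 = 364 ≡ 1.
  S = (1, 10, 1) ≠ 0, so r is not a codeword (an error is present).
Step 3: locate the error. For a single error e at position i, S_ℓ = v_i·e·α_i^ℓ, so α_err = S_1/S_0.
  S_0^{−1} = 1^{−1} = 1 (mod 11), so α_err = 10·1 = 10 ≡ 10 = α_5. Error position i = 5.
  Consistency check: S_2/S_1 = 1·10 = 10 ≡ 10 = α_err ✓ (single-error assumption holds).
Step 4: error magnitude e = S_0/v_5 = S_0·∏_{j≠5}(α_5 − α_j) = 1·3 = 3 ≡ 3 (mod 11).
Step 5: correct position 5: c_5 = r_5 − e = 5 − 3 ≡ 2 (mod 11). Hence c = [1, 10, 4, 8, 2].
  Check: interpolating c through the α_i gives m(x) = 3 + 1·x (degree < 2) with m(α_i) = c_i for every i, so c is indeed a codeword.


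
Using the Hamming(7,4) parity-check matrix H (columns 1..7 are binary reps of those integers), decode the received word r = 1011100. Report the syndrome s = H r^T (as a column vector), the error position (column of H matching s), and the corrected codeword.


s = (0, 1, 1)^T, error position = 3, corrected codeword c = 1001100

Compute s = H r^T mod 2 one row at a time:
  s_1 = 1 + 1 + 0 + 0 = 2 ≡ 0 (mod 2).
  s_2 = 0 + 1 + 0 + 0 = 1 ≡ 1 (mod 2).
  s_3 = 1 + 1 + 1 + 0 = 3 ≡ 1 (mod 2).
s = (0, 1, 1)^T — this equals column 3 of H (binary 011), so error is at position 3.
Correct: flip bit 3 of r = 1011100 to get c = 1001100.


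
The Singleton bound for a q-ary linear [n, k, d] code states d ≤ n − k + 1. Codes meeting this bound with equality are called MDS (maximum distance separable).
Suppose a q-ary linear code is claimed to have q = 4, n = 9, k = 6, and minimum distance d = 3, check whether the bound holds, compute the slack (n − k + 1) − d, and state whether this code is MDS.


Singleton RHS = n − k + 1 = 4, slack = 1, bound satisfied, not MDS.

Singleton bound: d ≤ n − k + 1.
Here n = 9, k = 6, so n − k + 1 = 4.
Given d = 3, check d ≤ 4: YES.
Slack = (n − k + 1) − d = 1.
The code is NOT MDS (slack = 1 > 0).
Description: the claimed parameters are [9, 6, 3]_4; such a code would be non-MDS.


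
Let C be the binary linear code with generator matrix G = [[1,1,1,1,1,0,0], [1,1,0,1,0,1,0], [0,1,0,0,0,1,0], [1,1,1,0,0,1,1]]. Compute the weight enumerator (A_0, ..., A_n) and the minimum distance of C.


Weight distribution: A_0 = 1, A_2 = 2, A_3 = 4, A_4 = 5, A_5 = 4. Minimum distance d = 2.

Enumerate all 2^4 = 16 messages m ∈ F_2^4.
For each, compute codeword c = mG in F_2^7, then tally its weight.
  m = 0000 → c = 0000000, weight = 0.
  m = 1000 → c = 1111100, weight = 5.
  m = 0100 → c = 1101010, weight = 4.
  m = 1100 → c = 0010110, weight = 3.
  m = 0010 → c = 0100010, weight = 2.
  m = 1010 → c = 1011110, weight = 5.
  m = 0110 → c = 1001000, weight = 2.
  m = 1110 → c = 0110100, weight = 3.
  m = 0001 → c = 1110011, weight = 5.
  m = 1001 → c = 0001111, weight = 4.
  m = 0101 → c = 0011001, weight = 3.
  m = 1101 → c = 1100101, weight = 4.
  m = 0011 → c = 1010001, weight = 3.
  m = 1011 → c = 0101101, weight = 4.
  m = 0111 → c = 0111011, weight = 5.
  m = 1111 → c = 1000111, weight = 4.
Tally weights:
  weight 0: 1 codewords.
  weight 2: 2 codewords.
  weight 3: 4 codewords.
  weight 4: 5 codewords.
  weight 5: 4 codewords.
Minimum distance d = smallest w > 0 with A_w > 0 = 2.
Sanity: Σ A_w = 16 = 2^4 = 16 ✓.


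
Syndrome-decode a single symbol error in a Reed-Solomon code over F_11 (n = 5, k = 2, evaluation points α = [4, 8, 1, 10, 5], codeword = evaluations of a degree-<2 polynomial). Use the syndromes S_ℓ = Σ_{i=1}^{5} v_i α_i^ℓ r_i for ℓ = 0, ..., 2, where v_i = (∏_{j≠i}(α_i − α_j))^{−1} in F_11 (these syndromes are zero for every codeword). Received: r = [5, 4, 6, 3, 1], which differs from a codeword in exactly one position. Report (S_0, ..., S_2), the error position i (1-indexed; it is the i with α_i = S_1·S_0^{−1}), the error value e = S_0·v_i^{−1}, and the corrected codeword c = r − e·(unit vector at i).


S = (6, 4, 10), error at position 2, error magnitude e = 4, c = [5, 0, 6, 3, 1].

Step 1: column multipliers v_i = (∏_{j≠i}(α_i − α_j))^{−1} mod 11.
  i = 1 (α = 4): (4−8)(4−1)(4−10)(4−5) = (−4)·3·(−6)·(−1) = −72 ≡ 5, so v_1 = 5^{−1} = 9 (mod 11).
  i = 2 (α = 8): (8−4)(8−1)(8−10)(8−5) = 4·7·(−2)·3 = −168 ≡ 8, so v_2 = 8^{−1} = 7 (mod 11).
  i = 3 (α = 1): (1−4)(1−8)(1−10)(1−5) = (−3)·(−7)·(−9)·(−4) = 756 ≡ 8, so v_3 = 8^{−1} = 7 (mod 11).
  i = 4 (α = 10): (10−4)(10−8)(10−1)(10−5) = 6·2·9·5 = 540 ≡ 1, so v_4 = 1^{−1} = 1 (mod 11).
  i = 5 (α = 5): (5−4)(5−8)(5−1)(5−10) = 1·(−3)·4·(−5) = 60 ≡ 5, so v_5 = 5^{−1} = 9 (mod 11).
  v = [9, 7, 7, 1, 9].
Step 2: syndromes of r = [5, 4, 6, 3, 1] (all sums mod 11).
  S_0 = Σ v_i r_i = 9·5 + 7·4 + 7·6 + 1·3 + 9·1 = 127 ≡ 6.
  S_1 = Σ v_i α_i r_i = 9·4·5 + 7·8·4 + 7·1·6 + 1·10·3 + 9·5·1 = 521 ≡ 4.
  α_i^2 mod 11 = [5, 9, 1, 1, 3].
  S_2 = Σ v_i α_i^2 r_i = 9·5·5 + 7·9·4 + 7·1·6 + 1·1·3 + 9·3·1 = 549 ≡ 10.
  S = (6, 4, 10) ≠ 0, so r is not a codeword (an error is present).
Step 3: locate the error. For a single error e at position i, S_ℓ = v_i·e·α_i^ℓ, so α_err = S_1/S_0.
  S_0^{−1} = 6^{−1} = 2 (mod 11), so α_err = 4·2 = 8 ≡ 8 = α_2. Error position i = 2.
  Consistency check: S_2/S_1 = 10·3 = 30 ≡ 8 = α_err ✓ (single-error assumption holds).
Step 4: error magnitude e = S_0/v_2 = S_0·∏_{j≠2}(α_2 − α_j) = 6·8 = 48 ≡ 4 (mod 11).
Step 5: correct position 2: c_2 = r_2 − e = 4 − 4 ≡ 0 (mod 11). Hence c = [5, 0, 6, 3, 1].
  Check: interpolating c through the α_i gives m(x) = 10 + 7·x (degree < 2) with m(α_i) = c_i for every i, so c is indeed a codeword.


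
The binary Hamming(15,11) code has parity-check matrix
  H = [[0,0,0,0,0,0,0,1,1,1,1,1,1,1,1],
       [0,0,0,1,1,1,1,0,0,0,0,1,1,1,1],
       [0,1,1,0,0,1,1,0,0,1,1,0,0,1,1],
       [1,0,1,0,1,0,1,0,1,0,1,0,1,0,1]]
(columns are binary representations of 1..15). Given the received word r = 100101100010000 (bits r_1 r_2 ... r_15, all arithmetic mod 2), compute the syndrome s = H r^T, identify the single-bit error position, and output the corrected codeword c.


s = (1, 1, 1, 1)^T, error position = 15, corrected codeword c = 100101100010001

Compute s = H r^T mod 2 one row at a time:
  s_1 = 0 + 0 + 0 + 1 + 0 + 0 + 0 + 0 = 1 ≡ 1 (mod 2).
  s_2 = 1 + 0 + 1 + 1 + 0 + 0 + 0 + 0 = 3 ≡ 1 (mod 2).
  s_3 = 0 + 0 + 1 + 1 + 0 + 1 + 0 + 0 = 3 ≡ 1 (mod 2).
  s_4 = 1 + 0 + 0 + 1 + 0 + 1 + 0 + 0 = 3 ≡ 1 (mod 2).
s = (1, 1, 1, 1)^T — this equals column 15 of H (binary 1111), so error is at position 15.
Correct: flip bit 15 of r = 100101100010000 to get c = 100101100010001.


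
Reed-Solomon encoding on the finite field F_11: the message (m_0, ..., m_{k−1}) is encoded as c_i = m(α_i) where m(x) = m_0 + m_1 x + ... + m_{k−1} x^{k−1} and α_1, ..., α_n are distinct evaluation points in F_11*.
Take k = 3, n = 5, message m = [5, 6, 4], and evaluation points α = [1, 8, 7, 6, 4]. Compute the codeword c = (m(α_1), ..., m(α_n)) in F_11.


c = [4, 1, 1, 9, 5]

Message polynomial: m(x) = 5 + 6·x + 4·x^2 (mod 11).
For each evaluation point α_i, compute m(α_i) mod 11:
  α_1 = 1: Horner steps 4 → 10 → 4, so m(1) = 4.
  α_2 = 8: Horner steps 4 → 5 → 1, so m(8) = 1.
  α_3 = 7: Horner steps 4 → 1 → 1, so m(7) = 1.
  α_4 = 6: Horner steps 4 → 8 → 9, so m(6) = 9.
  α_5 = 4: Horner steps 4 → 0 → 5, so m(4) = 5.
Codeword c = [4, 1, 1, 9, 5] ∈ F_11^5.


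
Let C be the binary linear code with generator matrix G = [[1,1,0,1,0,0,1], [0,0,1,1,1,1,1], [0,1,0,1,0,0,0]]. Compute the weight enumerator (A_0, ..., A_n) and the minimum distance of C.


Weight distribution: A_0 = 1, A_2 = 2, A_4 = 1, A_5 = 4. Minimum distance d = 2.

Enumerate all 2^3 = 8 messages m ∈ F_2^3.
For each, compute codeword c = mG in F_2^7, then tally its weight.
  m = 000 → c = 0000000, weight = 0.
  m = 100 → c = 1101001, weight = 4.
  m = 010 → c = 0011111, weight = 5.
  m = 110 → c = 1110110, weight = 5.
  m = 001 → c = 0101000, weight = 2.
  m = 101 → c = 1000001, weight = 2.
  m = 011 → c = 0110111, weight = 5.
  m = 111 → c = 1011110, weight = 5.
Tally weights:
  weight 0: 1 codewords.
  weight 2: 2 codewords.
  weight 4: 1 codewords.
  weight 5: 4 codewords.
Minimum distance d = smallest w > 0 with A_w > 0 = 2.
Sanity: Σ A_w = 8 = 2^3 = 8 ✓.


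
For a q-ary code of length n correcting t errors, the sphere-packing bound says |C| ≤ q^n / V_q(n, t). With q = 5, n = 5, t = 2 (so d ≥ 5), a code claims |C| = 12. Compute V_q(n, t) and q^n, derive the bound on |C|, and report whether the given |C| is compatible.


V_q(n, t) = 181, q^n = 3125, Hamming bound = 17, |C| = 12 ≤ bound (satisfied).

Step 1: Compute V_q(n, t) = Σ_{j=0}^2 C(n, j) (q−1)^j.
  j = 0: C(5,0)·(4)^0 = 1·1 = 1.
  j = 1: C(5,1)·(4)^1 = 5·4 = 20.
  j = 2: C(5,2)·(4)^2 = 10·16 = 160.
  V_q(n, t) = 1 + 20 + 160 = 181.
Step 2: q^n = 5^5 = 3125.
Step 3: Hamming bound ⌊q^n / V_q(n,t)⌋ = ⌊3125/181⌋ = 17.
Step 4: Compare |C| = 12 to 17: satisfied.
The claimed |C| lies below the Hamming bound.


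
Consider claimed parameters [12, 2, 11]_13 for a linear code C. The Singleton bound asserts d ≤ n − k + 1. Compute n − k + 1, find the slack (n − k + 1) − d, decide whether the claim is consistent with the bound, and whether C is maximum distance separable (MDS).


Singleton RHS = n − k + 1 = 11, slack = 0, bound satisfied, MDS.

Singleton bound: d ≤ n − k + 1.
Here n = 12, k = 2, so n − k + 1 = 11.
Given d = 11, check d ≤ 11: YES.
Slack = (n − k + 1) − d = 0.
The code is MDS (slack = 0).
Description: the claimed parameters are [12, 2, 11]_13; such a code would be MDS (meets Singleton bound).


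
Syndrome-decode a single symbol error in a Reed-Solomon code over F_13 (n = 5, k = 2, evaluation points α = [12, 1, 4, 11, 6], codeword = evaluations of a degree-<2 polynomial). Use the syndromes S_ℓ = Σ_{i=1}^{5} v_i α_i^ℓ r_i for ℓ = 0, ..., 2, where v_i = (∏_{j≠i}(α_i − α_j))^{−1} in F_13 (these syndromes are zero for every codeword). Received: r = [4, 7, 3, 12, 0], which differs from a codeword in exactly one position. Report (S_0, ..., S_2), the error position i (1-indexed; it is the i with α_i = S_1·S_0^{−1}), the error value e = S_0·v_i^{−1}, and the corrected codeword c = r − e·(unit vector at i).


S = (7, 7, 7), error at position 2, error magnitude e = 6, c = [4, 1, 3, 12, 0].

Step 1: column multipliers v_i = (∏_{j≠i}(α_i − α_j))^{−1} mod 13.
  i = 1 (α = 12): (12−1)(12−4)(12−11)(12−6) = 11·8·1·6 = 528 ≡ 8, so v_1 = 8^{−1} = 5 (mod 13).
  i = 2 (α = 1): (1−12)(1−4)(1−11)(1−6) = (−11)·(−3)·(−10)·(−5) = 1650 ≡ 12, so v_2 = 12^{−1} = 12 (mod 13).
  i = 3 (α = 4): (4−12)(4−1)(4−11)(4−6) = (−8)·3·(−7)·(−2) = −336 ≡ 2, so v_3 = 2^{−1} = 7 (mod 13).
  i = 4 (α = 11): (11−12)(11−1)(11−4)(11−6) = (−1)·10·7·5 = −350 ≡ 1, so v_4 = 1^{−1} = 1 (mod 13).
  i = 5 (α = 6): (6−12)(6−1)(6−4)(6−11) = (−6)·5·2·(−5) = 300 ≡ 1, so v_5 = 1^{−1} = 1 (mod 13).
  v = [5, 12, 7, 1, 1].
Step 2: syndromes of r = [4, 7, 3, 12, 0] (all sums mod 13).
  S_0 = Σ v_i r_i = 5·4 + 12·7 + 7·3 + 1·12 + 1·0 = 137 ≡ 7.
  S_1 = Σ v_i α_i r_i = 5·12·4 + 12·1·7 + 7·4·3 + 1·11·12 + 1·6·0 = 540 ≡ 7.
  α_i^2 mod 13 = [1, 1, 3, 4, 10].
  S_2 = Σ v_i α_i^2 r_i = 5·1·4 + 12·1·7 + 7·3·3 + 1·4·12 + 1·10·0 = 215 ≡ 7.
  S = (7, 7, 7) ≠ 0, so r is not a codeword (an error is present).
Step 3: locate the error. For a single error e at position i, S_ℓ = v_i·e·α_i^ℓ, so α_err = S_1/S_0.
  S_0^{−1} = 7^{−1} = 2 (mod 13), so α_err = 7·2 = 14 ≡ 1 = α_2. Error position i = 2.
  Consistency check: S_2/S_1 = 7·2 = 14 ≡ 1 = α_err ✓ (single-error assumption holds).
Step 4: error magnitude e = S_0/v_2 = S_0·∏_{j≠2}(α_2 − α_j) = 7·12 = 84 ≡ 6 (mod 13).
Step 5: correct position 2: c_2 = r_2 − e = 7 − 6 ≡ 1 (mod 13). Hence c = [4, 1, 3, 12, 0].
  Check: interpolating c through the α_i gives m(x) = 9 + 5·x (degree < 2) with m(α_i) = c_i for every i, so c is indeed a codeword.


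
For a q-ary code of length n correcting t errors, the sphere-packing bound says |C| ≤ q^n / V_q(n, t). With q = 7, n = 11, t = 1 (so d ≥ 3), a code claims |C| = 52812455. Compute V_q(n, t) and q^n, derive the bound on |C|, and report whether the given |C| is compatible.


V_q(n, t) = 67, q^n = 1977326743, Hamming bound = 29512339, |C| = 52812455 > bound (violated).

Step 1: Compute V_q(n, t) = Σ_{j=0}^1 C(n, j) (q−1)^j.
  j = 0: C(11,0)·(6)^0 = 1·1 = 1.
  j = 1: C(11,1)·(6)^1 = 11·6 = 66.
  V_q(n, t) = 1 + 66 = 67.
Step 2: q^n = 7^11 = 1977326743.
Step 3: Hamming bound ⌊q^n / V_q(n,t)⌋ = ⌊1977326743/67⌋ = 29512339.
Step 4: Compare |C| = 52812455 to 29512339: violated.
The claimed |C| lies above the Hamming bound, so no 7-ary code of length 11 with d ≥ 3 can have 52812455 codewords.


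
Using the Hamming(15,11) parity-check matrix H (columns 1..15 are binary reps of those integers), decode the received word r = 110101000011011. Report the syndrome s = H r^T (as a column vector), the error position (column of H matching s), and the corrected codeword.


s = (0, 1, 1, 1)^T, error position = 7, corrected codeword c = 110101100011011

Compute s = H r^T mod 2 one row at a time:
  s_1 = 0 + 0 + 0 + 1 + 1 + 0 + 1 + 1 = 4 ≡ 0 (mod 2).
  s_2 = 1 + 0 + 1 + 0 + 1 + 0 + 1 + 1 = 5 ≡ 1 (mod 2).
  s_3 = 1 + 0 + 1 + 0 + 0 + 1 + 1 + 1 = 5 ≡ 1 (mod 2).
  s_4 = 1 + 0 + 0 + 0 + 0 + 1 + 0 + 1 = 3 ≡ 1 (mod 2).
s = (0, 1, 1, 1)^T — this equals column 7 of H (binary 0111), so error is at position 7.
Correct: flip bit 7 of r = 110101000011011 to get c = 110101100011011.


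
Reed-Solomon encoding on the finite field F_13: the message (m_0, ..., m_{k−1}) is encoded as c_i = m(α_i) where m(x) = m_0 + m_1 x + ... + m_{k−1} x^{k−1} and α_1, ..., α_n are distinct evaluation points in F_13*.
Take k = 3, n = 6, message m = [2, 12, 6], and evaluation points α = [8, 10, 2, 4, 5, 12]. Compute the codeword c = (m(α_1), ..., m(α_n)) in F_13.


c = [1, 7, 11, 3, 4, 9]

Message polynomial: m(x) = 2 + 12·x + 6·x^2 (mod 13).
For each evaluation point α_i, compute m(α_i) mod 13:
  α_1 = 8: Horner steps 6 → 8 → 1, so m(8) = 1.
  α_2 = 10: Horner steps 6 → 7 → 7, so m(10) = 7.
  α_3 = 2: Horner steps 6 → 11 → 11, so m(2) = 11.
  α_4 = 4: Horner steps 6 → 10 → 3, so m(4) = 3.
  α_5 = 5: Horner steps 6 → 3 → 4, so m(5) = 4.
  α_6 = 12: Horner steps 6 → 6 → 9, so m(12) = 9.
Codeword c = [1, 7, 11, 3, 4, 9] ∈ F_13^6.


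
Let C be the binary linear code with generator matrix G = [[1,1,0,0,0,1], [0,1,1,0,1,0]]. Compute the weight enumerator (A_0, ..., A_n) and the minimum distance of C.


Weight distribution: A_0 = 1, A_3 = 2, A_4 = 1. Minimum distance d = 3.

Enumerate all 2^2 = 4 messages m ∈ F_2^2.
For each, compute codeword c = mG in F_2^6, then tally its weight.
  m = 00 → c = 000000, weight = 0.
  m = 10 → c = 110001, weight = 3.
  m = 01 → c = 011010, weight = 3.
  m = 11 → c = 101011, weight = 4.
Tally weights:
  weight 0: 1 codewords.
  weight 3: 2 codewords.
  weight 4: 1 codewords.
Minimum distance d = smallest w > 0 with A_w > 0 = 3.
Sanity: Σ A_w = 4 = 2^2 = 4 ✓.


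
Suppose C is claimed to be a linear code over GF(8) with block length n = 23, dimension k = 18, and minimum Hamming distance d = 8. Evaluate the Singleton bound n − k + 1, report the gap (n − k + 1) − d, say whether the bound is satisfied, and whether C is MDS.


Singleton RHS = n − k + 1 = 6, slack = -2, bound violated (no such code; not MDS).

Singleton bound: d ≤ n − k + 1.
Here n = 23, k = 18, so n − k + 1 = 6.
Given d = 8, check d ≤ 6: NO.
Slack = (n − k + 1) − d = -2.
The slack is negative: d = 8 exceeds n − k + 1 = 6 by 2, so the Singleton bound is violated and no linear [23, 18, 8]_8 code can exist. In particular it is not MDS (MDS requires d = n − k + 1 exactly).
Description: the claimed parameters are [23, 18, 8]_8; such a code would be impossible (violates the Singleton bound).


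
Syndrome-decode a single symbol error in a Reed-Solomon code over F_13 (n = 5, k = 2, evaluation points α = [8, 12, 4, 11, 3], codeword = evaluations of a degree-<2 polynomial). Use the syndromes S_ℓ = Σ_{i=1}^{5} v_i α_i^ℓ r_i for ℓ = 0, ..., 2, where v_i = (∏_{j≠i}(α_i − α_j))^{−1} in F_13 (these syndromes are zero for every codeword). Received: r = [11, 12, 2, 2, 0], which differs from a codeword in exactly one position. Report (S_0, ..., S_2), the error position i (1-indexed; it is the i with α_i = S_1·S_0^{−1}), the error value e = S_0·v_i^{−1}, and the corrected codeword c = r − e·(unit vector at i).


S = (7, 2, 8), error at position 3, error magnitude e = 5, c = [11, 12, 10, 2, 0].

Step 1: column multipliers v_i = (∏_{j≠i}(α_i − α_j))^{−1} mod 13.
  i = 1 (α = 8): (8−12)(8−4)(8−11)(8−3) = (−4)·4·(−3)·5 = 240 ≡ 6, so v_1 = 6^{−1} = 11 (mod 13).
  i = 2 (α = 12): (12−8)(12−4)(12−11)(12−3) = 4·8·1·9 = 288 ≡ 2, so v_2 = 2^{−1} = 7 (mod 13).
  i = 3 (α = 4): (4−8)(4−12)(4−11)(4−3) = (−4)·(−8)·(−7)·1 = −224 ≡ 10, so v_3 = 10^{−1} = 4 (mod 13).
  i = 4 (α = 11): (11−8)(11−12)(11−4)(11−3) = 3·(−1)·7·8 = −168 ≡ 1, so v_4 = 1^{−1} = 1 (mod 13).
  i = 5 (α = 3): (3−8)(3−12)(3−4)(3−11) = (−5)·(−9)·(−1)·(−8) = 360 ≡ 9, so v_5 = 9^{−1} = 3 (mod 13).
  v = [11, 7, 4, 1, 3].
Step 2: syndromes of r = [11, 12, 2, 2, 0] (all sums mod 13).
  S_0 = Σ v_i r_i = 11·11 + 7·12 + 4·2 + 1·2 + 3·0 = 215 ≡ 7.
  S_1 = Σ v_i α_i r_i = 11·8·11 + 7·12·12 + 4·4·2 + 1·11·2 + 3·3·0 = 2030 ≡ 2.
  α_i^2 mod 13 = [12, 1, 3, 4, 9].
  S_2 = Σ v_i α_i^2 r_i = 11·12·11 + 7·1·12 + 4·3·2 + 1·4·2 + 3·9·0 = 1568 ≡ 8.
  S = (7, 2, 8) ≠ 0, so r is not a codeword (an error is present).
Step 3: locate the error. For a single error e at position i, S_ℓ = v_i·e·α_i^ℓ, so α_err = S_1/S_0.
  S_0^{−1} = 7^{−1} = 2 (mod 13), so α_err = 2·2 = 4 ≡ 4 = α_3. Error position i = 3.
  Consistency check: S_2/S_1 = 8·7 = 56 ≡ 4 = α_err ✓ (single-error assumption holds).
Step 4: error magnitude e = S_0/v_3 = S_0·∏_{j≠3}(α_3 − α_j) = 7·10 = 70 ≡ 5 (mod 13).
Step 5: correct position 3: c_3 = r_3 − e = 2 − 5 ≡ 10 (mod 13). Hence c = [11, 12, 10, 2, 0].
  Check: interpolating c through the α_i gives m(x) = 9 + 10·x (degree < 2) with m(α_i) = c_i for every i, so c is indeed a codeword.


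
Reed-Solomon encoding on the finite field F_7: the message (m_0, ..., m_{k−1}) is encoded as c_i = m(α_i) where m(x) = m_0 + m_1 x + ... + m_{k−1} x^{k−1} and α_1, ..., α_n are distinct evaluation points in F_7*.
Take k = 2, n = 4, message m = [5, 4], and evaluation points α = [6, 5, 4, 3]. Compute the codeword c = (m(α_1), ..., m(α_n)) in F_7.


c = [1, 4, 0, 3]

Message polynomial: m(x) = 5 + 4·x (mod 7).
For each evaluation point α_i, compute m(α_i) mod 7:
  α_1 = 6: Horner steps 4 → 1, so m(6) = 1.
  α_2 = 5: Horner steps 4 → 4, so m(5) = 4.
  α_3 = 4: Horner steps 4 → 0, so m(4) = 0.
  α_4 = 3: Horner steps 4 → 3, so m(3) = 3.
Codeword c = [1, 4, 0, 3] ∈ F_7^4.


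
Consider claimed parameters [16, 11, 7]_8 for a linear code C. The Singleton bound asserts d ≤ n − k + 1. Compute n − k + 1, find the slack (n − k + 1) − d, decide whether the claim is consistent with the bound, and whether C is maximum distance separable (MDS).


Singleton RHS = n − k + 1 = 6, slack = -1, bound violated (no such code; not MDS).

Singleton bound: d ≤ n − k + 1.
Here n = 16, k = 11, so n − k + 1 = 6.
Given d = 7, check d ≤ 6: NO.
Slack = (n − k + 1) − d = -1.
The slack is negative: d = 7 exceeds n − k + 1 = 6 by 1, so the Singleton bound is violated and no linear [16, 11, 7]_8 code can exist. In particular it is not MDS (MDS requires d = n − k + 1 exactly).
Description: the claimed parameters are [16, 11, 7]_8; such a code would be impossible (violates the Singleton bound).


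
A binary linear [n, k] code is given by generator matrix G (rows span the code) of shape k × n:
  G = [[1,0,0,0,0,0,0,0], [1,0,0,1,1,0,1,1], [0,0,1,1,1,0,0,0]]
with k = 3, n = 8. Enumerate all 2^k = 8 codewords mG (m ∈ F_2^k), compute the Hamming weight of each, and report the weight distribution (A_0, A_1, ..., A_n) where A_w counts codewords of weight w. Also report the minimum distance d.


Weight distribution: A_0 = 1, A_1 = 1, A_3 = 2, A_4 = 3, A_5 = 1. Minimum distance d = 1.

Enumerate all 2^3 = 8 messages m ∈ F_2^3.
For each, compute codeword c = mG in F_2^8, then tally its weight.
  m = 000 → c = 00000000, weight = 0.
  m = 100 → c = 10000000, weight = 1.
  m = 010 → c = 10011011, weight = 5.
  m = 110 → c = 00011011, weight = 4.
  m = 001 → c = 00111000, weight = 3.
  m = 101 → c = 10111000, weight = 4.
  m = 011 → c = 10100011, weight = 4.
  m = 111 → c = 00100011, weight = 3.
Tally weights:
  weight 0: 1 codewords.
  weight 1: 1 codewords.
  weight 3: 2 codewords.
  weight 4: 3 codewords.
  weight 5: 1 codewords.
Minimum distance d = smallest w > 0 with A_w > 0 = 1.
Sanity: Σ A_w = 8 = 2^3 = 8 ✓.


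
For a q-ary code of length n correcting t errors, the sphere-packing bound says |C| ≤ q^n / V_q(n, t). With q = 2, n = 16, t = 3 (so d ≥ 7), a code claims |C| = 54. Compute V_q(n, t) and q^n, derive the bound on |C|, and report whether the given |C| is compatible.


V_q(n, t) = 697, q^n = 65536, Hamming bound = 94, |C| = 54 ≤ bound (satisfied).

Step 1: Compute V_q(n, t) = Σ_{j=0}^3 C(n, j) (q−1)^j.
  j = 0: C(16,0)·(1)^0 = 1·1 = 1.
  j = 1: C(16,1)·(1)^1 = 16·1 = 16.
  j = 2: C(16,2)·(1)^2 = 120·1 = 120.
  j = 3: C(16,3)·(1)^3 = 560·1 = 560.
  V_q(n, t) = 1 + 16 + 120 + 560 = 697.
Step 2: q^n = 2^16 = 65536.
Step 3: Hamming bound ⌊q^n / V_q(n,t)⌋ = ⌊65536/697⌋ = 94.
Step 4: Compare |C| = 54 to 94: satisfied.
The claimed |C| lies below the Hamming bound.


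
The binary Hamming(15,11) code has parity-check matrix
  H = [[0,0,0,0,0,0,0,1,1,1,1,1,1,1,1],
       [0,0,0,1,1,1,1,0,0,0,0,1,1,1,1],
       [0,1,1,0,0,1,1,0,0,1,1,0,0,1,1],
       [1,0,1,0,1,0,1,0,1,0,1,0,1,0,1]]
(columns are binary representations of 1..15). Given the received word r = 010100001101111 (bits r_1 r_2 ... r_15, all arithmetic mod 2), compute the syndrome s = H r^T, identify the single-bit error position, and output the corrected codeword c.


s = (0, 1, 0, 1)^T, error position = 5, corrected codeword c = 010110001101111

Compute s = H r^T mod 2 one row at a time:
  s_1 = 0 + 1 + 1 + 0 + 1 + 1 + 1 + 1 = 6 ≡ 0 (mod 2).
  s_2 = 1 + 0 + 0 + 0 + 1 + 1 + 1 + 1 = 5 ≡ 1 (mod 2).
  s_3 = 1 + 0 + 0 + 0 + 1 + 0 + 1 + 1 = 4 ≡ 0 (mod 2).
  s_4 = 0 + 0 + 0 + 0 + 1 + 0 + 1 + 1 = 3 ≡ 1 (mod 2).
s = (0, 1, 0, 1)^T — this equals column 5 of H (binary 0101), so error is at position 5.
Correct: flip bit 5 of r = 010100001101111 to get c = 010110001101111.


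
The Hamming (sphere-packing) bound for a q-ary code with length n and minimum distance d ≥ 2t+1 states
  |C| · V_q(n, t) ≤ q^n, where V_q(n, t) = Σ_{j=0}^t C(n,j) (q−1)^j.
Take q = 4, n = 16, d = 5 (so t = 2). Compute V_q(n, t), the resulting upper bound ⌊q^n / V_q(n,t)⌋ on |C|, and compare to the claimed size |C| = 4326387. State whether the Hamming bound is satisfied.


V_q(n, t) = 1129, q^n = 4294967296, Hamming bound = 3804222, |C| = 4326387 > bound (violated).

Step 1: Compute V_q(n, t) = Σ_{j=0}^2 C(n, j) (q−1)^j.
  j = 0: C(16,0)·(3)^0 = 1·1 = 1.
  j = 1: C(16,1)·(3)^1 = 16·3 = 48.
  j = 2: C(16,2)·(3)^2 = 120·9 = 1080.
  V_q(n, t) = 1 + 48 + 1080 = 1129.
Step 2: q^n = 4^16 = 4294967296.
Step 3: Hamming bound ⌊q^n / V_q(n,t)⌋ = ⌊4294967296/1129⌋ = 3804222.
Step 4: Compare |C| = 4326387 to 3804222: violated.
The claimed |C| lies above the Hamming bound, so no 4-ary code of length 16 with d ≥ 5 can have 4326387 codewords.


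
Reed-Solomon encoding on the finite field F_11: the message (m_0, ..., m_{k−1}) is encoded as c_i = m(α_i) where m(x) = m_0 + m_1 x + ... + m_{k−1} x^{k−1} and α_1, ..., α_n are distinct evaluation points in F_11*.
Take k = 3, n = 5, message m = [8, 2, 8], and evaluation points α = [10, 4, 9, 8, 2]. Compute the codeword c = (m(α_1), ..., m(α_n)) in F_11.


c = [3, 1, 3, 8, 0]

Message polynomial: m(x) = 8 + 2·x + 8·x^2 (mod 11).
For each evaluation point α_i, compute m(α_i) mod 11:
  α_1 = 10: Horner steps 8 → 5 → 3, so m(10) = 3.
  α_2 = 4: Horner steps 8 → 1 → 1, so m(4) = 1.
  α_3 = 9: Horner steps 8 → 8 → 3, so m(9) = 3.
  α_4 = 8: Horner steps 8 → 0 → 8, so m(8) = 8.
  α_5 = 2: Horner steps 8 → 7 → 0, so m(2) = 0.
Codeword c = [3, 1, 3, 8, 0] ∈ F_11^5.


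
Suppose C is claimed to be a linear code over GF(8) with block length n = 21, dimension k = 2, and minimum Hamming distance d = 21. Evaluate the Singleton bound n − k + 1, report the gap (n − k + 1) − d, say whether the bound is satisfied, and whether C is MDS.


Singleton RHS = n − k + 1 = 20, slack = -1, bound violated (no such code; not MDS).

Singleton bound: d ≤ n − k + 1.
Here n = 21, k = 2, so n − k + 1 = 20.
Given d = 21, check d ≤ 20: NO.
Slack = (n − k + 1) − d = -1.
The slack is negative: d = 21 exceeds n − k + 1 = 20 by 1, so the Singleton bound is violated and no linear [21, 2, 21]_8 code can exist. In particular it is not MDS (MDS requires d = n − k + 1 exactly).
Description: the claimed parameters are [21, 2, 21]_8; such a code would be impossible (violates the Singleton bound).


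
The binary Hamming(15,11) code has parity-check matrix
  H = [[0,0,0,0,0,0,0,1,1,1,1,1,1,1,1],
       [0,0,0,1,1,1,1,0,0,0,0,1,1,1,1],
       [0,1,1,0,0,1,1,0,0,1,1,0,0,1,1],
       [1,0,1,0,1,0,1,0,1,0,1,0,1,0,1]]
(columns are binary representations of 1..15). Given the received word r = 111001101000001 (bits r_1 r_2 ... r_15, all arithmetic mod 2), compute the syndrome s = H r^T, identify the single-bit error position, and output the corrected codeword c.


s = (0, 1, 1, 1)^T, error position = 7, corrected codeword c = 111001001000001

Compute s = H r^T mod 2 one row at a time:
  s_1 = 0 + 1 + 0 + 0 + 0 + 0 + 0 + 1 = 2 ≡ 0 (mod 2).
  s_2 = 0 + 0 + 1 + 1 + 0 + 0 + 0 + 1 = 3 ≡ 1 (mod 2).
  s_3 = 1 + 1 + 1 + 1 + 0 + 0 + 0 + 1 = 5 ≡ 1 (mod 2).
  s_4 = 1 + 1 + 0 + 1 + 1 + 0 + 0 + 1 = 5 ≡ 1 (mod 2).
s = (0, 1, 1, 1)^T — this equals column 7 of H (binary 0111), so error is at position 7.
Correct: flip bit 7 of r = 111001101000001 to get c = 111001001000001.


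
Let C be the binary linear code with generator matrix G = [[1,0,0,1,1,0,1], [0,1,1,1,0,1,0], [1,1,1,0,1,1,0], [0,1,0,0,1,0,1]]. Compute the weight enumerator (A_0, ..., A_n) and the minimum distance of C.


Weight distribution: A_0 = 1, A_1 = 1, A_2 = 1, A_3 = 4, A_4 = 5, A_5 = 3, A_6 = 1. Minimum distance d = 1.

Enumerate all 2^4 = 16 messages m ∈ F_2^4.
For each, compute codeword c = mG in F_2^7, then tally its weight.
  m = 0000 → c = 0000000, weight = 0.
  m = 1000 → c = 1001101, weight = 4.
  m = 0100 → c = 0111010, weight = 4.
  m = 1100 → c = 1110111, weight = 6.
  m = 0010 → c = 1110110, weight = 5.
  m = 1010 → c = 0111011, weight = 5.
  m = 0110 → c = 1001100, weight = 3.
  m = 1110 → c = 0000001, weight = 1.
  m = 0001 → c = 0100101, weight = 3.
  m = 1001 → c = 1101000, weight = 3.
  m = 0101 → c = 0011111, weight = 5.
  m = 1101 → c = 1010010, weight = 3.
  m = 0011 → c = 1010011, weight = 4.
  m = 1011 → c = 0011110, weight = 4.
  m = 0111 → c = 1101001, weight = 4.
  m = 1111 → c = 0100100, weight = 2.
Tally weights:
  weight 0: 1 codewords.
  weight 1: 1 codewords.
  weight 2: 1 codewords.
  weight 3: 4 codewords.
  weight 4: 5 codewords.
  weight 5: 3 codewords.
  weight 6: 1 codewords.
Minimum distance d = smallest w > 0 with A_w > 0 = 1.
Sanity: Σ A_w = 16 = 2^4 = 16 ✓.


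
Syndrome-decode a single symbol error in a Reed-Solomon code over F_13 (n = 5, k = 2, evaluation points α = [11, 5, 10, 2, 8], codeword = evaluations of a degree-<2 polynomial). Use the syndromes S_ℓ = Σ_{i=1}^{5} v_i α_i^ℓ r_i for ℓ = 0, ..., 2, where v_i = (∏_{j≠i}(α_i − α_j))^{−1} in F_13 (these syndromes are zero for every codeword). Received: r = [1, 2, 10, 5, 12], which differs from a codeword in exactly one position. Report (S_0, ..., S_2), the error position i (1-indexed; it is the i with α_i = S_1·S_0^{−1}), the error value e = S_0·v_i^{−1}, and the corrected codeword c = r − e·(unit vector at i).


S = (3, 7, 12), error at position 1, error magnitude e = 5, c = [9, 2, 10, 5, 12].

Step 1: column multipliers v_i = (∏_{j≠i}(α_i − α_j))^{−1} mod 13.
  i = 1 (α = 11): (11−5)(11−10)(11−2)(11−8) = 6·1·9·3 = 162 ≡ 6, so v_1 = 6^{−1} = 11 (mod 13).
  i = 2 (α = 5): (5−11)(5−10)(5−2)(5−8) = (−6)·(−5)·3·(−3) = −270 ≡ 3, so v_2 = 3^{−1} = 9 (mod 13).
  i = 3 (α = 10): (10−11)(10−5)(10−2)(10−8) = (−1)·5·8·2 = −80 ≡ 11, so v_3 = 11^{−1} = 6 (mod 13).
  i = 4 (α = 2): (2−11)(2−5)(2−10)(2−8) = (−9)·(−3)·(−8)·(−6) = 1296 ≡ 9, so v_4 = 9^{−1} = 3 (mod 13).
  i = 5 (α = 8): (8−11)(8−5)(8−10)(8−2) = (−3)·3·(−2)·6 = 108 ≡ 4, so v_5 = 4^{−1} = 10 (mod 13).
  v = [11, 9, 6, 3, 10].
Step 2: syndromes of r = [1, 2, 10, 5, 12] (all sums mod 13).
  S_0 = Σ v_i r_i = 11·1 + 9·2 + 6·10 + 3·5 + 10·12 = 224 ≡ 3.
  S_1 = Σ v_i α_i r_i = 11·11·1 + 9·5·2 + 6·10·10 + 3·2·5 + 10·8·12 = 1801 ≡ 7.
  α_i^2 mod 13 = [4, 12, 9, 4, 12].
  S_2 = Σ v_i α_i^2 r_i = 11·4·1 + 9·12·2 + 6·9·10 + 3·4·5 + 10·12·12 = 2300 ≡ 12.
  S = (3, 7, 12) ≠ 0, so r is not a codeword (an error is present).
Step 3: locate the error. For a single error e at position i, S_ℓ = v_i·e·α_i^ℓ, so α_err = S_1/S_0.
  S_0^{−1} = 3^{−1} = 9 (mod 13), so α_err = 7·9 = 63 ≡ 11 = α_1. Error position i = 1.
  Consistency check: S_2/S_1 = 12·2 = 24 ≡ 11 = α_err ✓ (single-error assumption holds).
Step 4: error magnitude e = S_0/v_1 = S_0·∏_{j≠1}(α_1 − α_j) = 3·6 = 18 ≡ 5 (mod 13).
Step 5: correct position 1: c_1 = r_1 − e = 1 − 5 ≡ 9 (mod 13). Hence c = [9, 2, 10, 5, 12].
  Check: interpolating c through the α_i gives m(x) = 7 + 12·x (degree < 2) with m(α_i) = c_i for every i, so c is indeed a codeword.


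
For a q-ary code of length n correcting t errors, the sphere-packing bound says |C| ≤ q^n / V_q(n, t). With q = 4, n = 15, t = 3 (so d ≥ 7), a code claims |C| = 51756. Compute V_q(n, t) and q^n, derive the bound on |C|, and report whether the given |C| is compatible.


V_q(n, t) = 13276, q^n = 1073741824, Hamming bound = 80878, |C| = 51756 ≤ bound (satisfied).

Step 1: Compute V_q(n, t) = Σ_{j=0}^3 C(n, j) (q−1)^j.
  j = 0: C(15,0)·(3)^0 = 1·1 = 1.
  j = 1: C(15,1)·(3)^1 = 15·3 = 45.
  j = 2: C(15,2)·(3)^2 = 105·9 = 945.
  j = 3: C(15,3)·(3)^3 = 455·27 = 12285.
  V_q(n, t) = 1 + 45 + 945 + 12285 = 13276.
Step 2: q^n = 4^15 = 1073741824.
Step 3: Hamming bound ⌊q^n / V_q(n,t)⌋ = ⌊1073741824/13276⌋ = 80878.
Step 4: Compare |C| = 51756 to 80878: satisfied.
The claimed |C| lies below the Hamming bound.


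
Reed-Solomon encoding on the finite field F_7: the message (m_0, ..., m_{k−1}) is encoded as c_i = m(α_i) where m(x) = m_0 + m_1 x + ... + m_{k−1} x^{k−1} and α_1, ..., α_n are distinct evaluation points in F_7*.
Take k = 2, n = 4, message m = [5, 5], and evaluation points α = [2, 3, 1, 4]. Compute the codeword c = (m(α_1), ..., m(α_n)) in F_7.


c = [1, 6, 3, 4]

Message polynomial: m(x) = 5 + 5·x (mod 7).
For each evaluation point α_i, compute m(α_i) mod 7:
  α_1 = 2: Horner steps 5 → 1, so m(2) = 1.
  α_2 = 3: Horner steps 5 → 6, so m(3) = 6.
  α_3 = 1: Horner steps 5 → 3, so m(1) = 3.
  α_4 = 4: Horner steps 5 → 4, so m(4) = 4.
Codeword c = [1, 6, 3, 4] ∈ F_7^4.


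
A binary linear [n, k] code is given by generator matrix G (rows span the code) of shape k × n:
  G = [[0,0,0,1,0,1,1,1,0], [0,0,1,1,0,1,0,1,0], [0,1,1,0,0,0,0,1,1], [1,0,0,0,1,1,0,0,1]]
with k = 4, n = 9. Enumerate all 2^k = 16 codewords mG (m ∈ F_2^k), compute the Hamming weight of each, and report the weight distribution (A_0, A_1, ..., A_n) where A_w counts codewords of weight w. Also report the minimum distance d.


Weight distribution: A_0 = 1, A_2 = 1, A_4 = 7, A_6 = 7. Minimum distance d = 2.

Enumerate all 2^4 = 16 messages m ∈ F_2^4.
For each, compute codeword c = mG in F_2^9, then tally its weight.
  m = 0000 → c = 000000000, weight = 0.
  m = 1000 → c = 000101110, weight = 4.
  m = 0100 → c = 001101010, weight = 4.
  m = 1100 → c = 001000100, weight = 2.
  m = 0010 → c = 011000011, weight = 4.
  m = 1010 → c = 011101101, weight = 6.
  m = 0110 → c = 010101001, weight = 4.
  m = 1110 → c = 010000111, weight = 4.
  m = 0001 → c = 100011001, weight = 4.
  m = 1001 → c = 100110111, weight = 6.
  m = 0101 → c = 101110011, weight = 6.
  m = 1101 → c = 101011101, weight = 6.
  m = 0011 → c = 111011010, weight = 6.
  m = 1011 → c = 111110100, weight = 6.
  m = 0111 → c = 110110000, weight = 4.
  m = 1111 → c = 110011110, weight = 6.
Tally weights:
  weight 0: 1 codewords.
  weight 2: 1 codewords.
  weight 4: 7 codewords.
  weight 6: 7 codewords.
Minimum distance d = smallest w > 0 with A_w > 0 = 2.
Sanity: Σ A_w = 16 = 2^4 = 16 ✓.


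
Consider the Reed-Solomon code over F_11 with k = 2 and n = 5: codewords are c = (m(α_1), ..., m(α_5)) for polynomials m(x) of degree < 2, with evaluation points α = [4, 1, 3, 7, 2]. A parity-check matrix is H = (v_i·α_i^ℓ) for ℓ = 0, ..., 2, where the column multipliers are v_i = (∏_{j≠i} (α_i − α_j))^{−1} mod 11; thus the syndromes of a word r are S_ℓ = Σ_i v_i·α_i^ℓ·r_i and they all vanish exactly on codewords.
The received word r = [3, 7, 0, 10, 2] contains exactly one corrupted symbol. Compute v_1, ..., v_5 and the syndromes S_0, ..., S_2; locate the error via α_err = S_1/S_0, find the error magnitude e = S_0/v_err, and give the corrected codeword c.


S = (10, 8, 2), error at position 3, error magnitude e = 3, c = [3, 7, 8, 10, 2].

Step 1: column multipliers v_i = (∏_{j≠i}(α_i − α_j))^{−1} mod 11.
  i = 1 (α = 4): (4−1)(4−3)(4−7)(4−2) = 3·1·(−3)·2 = −18 ≡ 4, so v_1 = 4^{−1} = 3 (mod 11).
  i = 2 (α = 1): (1−4)(1−3)(1−7)(1−2) = (−3)·(−2)·(−6)·(−1) = 36 ≡ 3, so v_2 = 3^{−1} = 4 (mod 11).
  i = 3 (α = 3): (3−4)(3−1)(3−7)(3−2) = (−1)·2·(−4)·1 = 8 ≡ 8, so v_3 = 8^{−1} = 7 (mod 11).
  i = 4 (α = 7): (7−4)(7−1)(7−3)(7−2) = 3·6·4·5 = 360 ≡ 8, so v_4 = 8^{−1} = 7 (mod 11).
  i = 5 (α = 2): (2−4)(2−1)(2−3)(2−7) = (−2)·1·(−1)·(−5) = −10 ≡ 1, so v_5 = 1^{−1} = 1 (mod 11).
  v = [3, 4, 7, 7, 1].
Step 2: syndromes of r = [3, 7, 0, 10, 2] (all sums mod 11).
  S_0 = Σ v_i r_i = 3·3 + 4·7 + 7·0 + 7·10 + 1·2 = 109 ≡ 10.
  S_1 = Σ v_i α_i r_i = 3·4·3 + 4·1·7 + 7·3·0 + 7·7·10 + 1·2·2 = 558 ≡ 8.
  α_i^2 mod 11 = [5, 1, 9, 5, 4].
  S_2 = Σ v_i α_i^2 r_i = 3·5·3 + 4·1·7 + 7·9·0 + 7·5·10 + 1·4·2 = 431 ≡ 2.
  S = (10, 8, 2) ≠ 0, so r is not a codeword (an error is present).
Step 3: locate the error. For a single error e at position i, S_ℓ = v_i·e·α_i^ℓ, so α_err = S_1/S_0.
  S_0^{−1} = 10^{−1} = 10 (mod 11), so α_err = 8·10 = 80 ≡ 3 = α_3. Error position i = 3.
  Consistency check: S_2/S_1 = 2·7 = 14 ≡ 3 = α_err ✓ (single-error assumption holds).
Step 4: error magnitude e = S_0/v_3 = S_0·∏_{j≠3}(α_3 − α_j) = 10·8 = 80 ≡ 3 (mod 11).
Step 5: correct position 3: c_3 = r_3 − e = 0 − 3 ≡ 8 (mod 11). Hence c = [3, 7, 8, 10, 2].
  Check: interpolating c through the α_i gives m(x) = 1 + 6·x (degree < 2) with m(α_i) = c_i for every i, so c is indeed a codeword.


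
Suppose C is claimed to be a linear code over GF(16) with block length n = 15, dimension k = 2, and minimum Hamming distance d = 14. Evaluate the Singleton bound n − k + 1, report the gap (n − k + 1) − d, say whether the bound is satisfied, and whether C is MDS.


Singleton RHS = n − k + 1 = 14, slack = 0, bound satisfied, MDS.

Singleton bound: d ≤ n − k + 1.
Here n = 15, k = 2, so n − k + 1 = 14.
Given d = 14, check d ≤ 14: YES.
Slack = (n − k + 1) − d = 0.
The code is MDS (slack = 0).
Description: the claimed parameters are [15, 2, 14]_16; such a code would be MDS (meets Singleton bound).


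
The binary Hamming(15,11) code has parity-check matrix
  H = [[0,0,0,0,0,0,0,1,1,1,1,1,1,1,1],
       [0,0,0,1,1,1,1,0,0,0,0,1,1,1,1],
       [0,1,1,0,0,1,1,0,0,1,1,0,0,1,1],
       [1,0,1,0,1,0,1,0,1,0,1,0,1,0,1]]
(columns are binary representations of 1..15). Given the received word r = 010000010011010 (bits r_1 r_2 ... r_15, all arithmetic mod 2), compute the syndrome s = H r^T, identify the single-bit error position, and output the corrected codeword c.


s = (0, 0, 1, 1)^T, error position = 3, corrected codeword c = 011000010011010

Compute s = H r^T mod 2 one row at a time:
  s_1 = 1 + 0 + 0 + 1 + 1 + 0 + 1 + 0 = 4 ≡ 0 (mod 2).
  s_2 = 0 + 0 + 0 + 0 + 1 + 0 + 1 + 0 = 2 ≡ 0 (mod 2).
  s_3 = 1 + 0 + 0 + 0 + 0 + 1 + 1 + 0 = 3 ≡ 1 (mod 2).
  s_4 = 0 + 0 + 0 + 0 + 0 + 1 + 0 + 0 = 1 ≡ 1 (mod 2).
s = (0, 0, 1, 1)^T — this equals column 3 of H (binary 0011), so error is at position 3.
Correct: flip bit 3 of r = 010000010011010 to get c = 011000010011010.


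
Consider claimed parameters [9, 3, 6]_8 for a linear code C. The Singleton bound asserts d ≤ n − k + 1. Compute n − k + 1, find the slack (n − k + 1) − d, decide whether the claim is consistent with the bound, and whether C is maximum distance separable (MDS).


Singleton RHS = n − k + 1 = 7, slack = 1, bound satisfied, not MDS.

Singleton bound: d ≤ n − k + 1.
Here n = 9, k = 3, so n − k + 1 = 7.
Given d = 6, check d ≤ 7: YES.
Slack = (n − k + 1) − d = 1.
The code is NOT MDS (slack = 1 > 0).
Description: the claimed parameters are [9, 3, 6]_8; such a code would be non-MDS.


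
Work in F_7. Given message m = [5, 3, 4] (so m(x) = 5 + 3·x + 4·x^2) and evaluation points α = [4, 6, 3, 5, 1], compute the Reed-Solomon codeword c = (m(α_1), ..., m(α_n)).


c = [4, 6, 1, 1, 5]

Message polynomial: m(x) = 5 + 3·x + 4·x^2 (mod 7).
For each evaluation point α_i, compute m(α_i) mod 7:
  α_1 = 4: Horner steps 4 → 5 → 4, so m(4) = 4.
  α_2 = 6: Horner steps 4 → 6 → 6, so m(6) = 6.
  α_3 = 3: Horner steps 4 → 1 → 1, so m(3) = 1.
  α_4 = 5: Horner steps 4 → 2 → 1, so m(5) = 1.
  α_5 = 1: Horner steps 4 → 0 → 5, so m(1) = 5.
Codeword c = [4, 6, 1, 1, 5] ∈ F_7^5.
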